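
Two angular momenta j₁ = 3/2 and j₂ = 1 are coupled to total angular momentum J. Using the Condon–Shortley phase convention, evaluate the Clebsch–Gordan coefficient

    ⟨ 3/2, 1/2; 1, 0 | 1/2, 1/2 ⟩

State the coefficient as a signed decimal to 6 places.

-0.577350  (= −√(1/3))

triangle: 2!·1!·0!/4! = 2/24
(j±m)!: 2!·1!·1!·1!·1!·0! = 2
prefactor² = (2J+1)·Δ·N² = 1/3
  k=1: −1/(1!·1!·0!·0!·1!·0!) = -1
Σ = -1  ⇒  CG² = 1/3·(-1)² = 1/3
CG = −√(1/3) = -0.577350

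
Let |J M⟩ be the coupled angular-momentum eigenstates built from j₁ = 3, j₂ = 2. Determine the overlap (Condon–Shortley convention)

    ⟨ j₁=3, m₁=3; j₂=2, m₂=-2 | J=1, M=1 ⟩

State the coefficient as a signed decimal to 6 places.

+√(3/7) ≈ +0.654654

j₁+j₂−J=4  J+j₁−j₂=2  J−j₁+j₂=0  j₁+j₂+J+1=7
(j₁±m₁, j₂±m₂, J±M) = (6,0,0,4,2,0)
P² = 6912/7
sum k=0..0:
  [0] +1/48 = 1/48
S = 1/48
C² = P²·S² = 3/7 ; C = +0.654654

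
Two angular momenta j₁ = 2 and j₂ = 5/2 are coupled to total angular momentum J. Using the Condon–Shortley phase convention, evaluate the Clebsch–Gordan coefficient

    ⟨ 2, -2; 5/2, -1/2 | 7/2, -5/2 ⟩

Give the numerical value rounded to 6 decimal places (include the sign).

-0.712697

j₁+j₂−J=1  J+j₁−j₂=3  J−j₁+j₂=4  j₁+j₂+J+1=9
(j₁±m₁, j₂±m₂, J±M) = (0,4,2,3,1,6)
P² = 4608/7
sum k=1..1:
  [1] −1/36 = -1/36
S = -1/36
C² = P²·S² = 32/63 ; C = -0.712697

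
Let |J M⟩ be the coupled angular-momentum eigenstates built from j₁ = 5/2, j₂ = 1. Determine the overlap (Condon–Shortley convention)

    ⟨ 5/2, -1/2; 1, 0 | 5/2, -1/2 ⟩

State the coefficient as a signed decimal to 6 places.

-0.169031

triangle: 1!×4!×1!/7! = 24/5040
(j±m)!: 2!×3!×1!×1!×2!×3! = 144
prefactor² = (2J+1)×Δ×N² = 144/35
  k=0: +1/(0!×1!×3!×1!×1!×0!) = 1/6
  k=1: −1/(1!×0!×2!×0!×2!×1!) = -1/4
Σ = -1/12  ⇒  CG² = 144/35×(-1/12)² = 1/35
CG = −√(1/35) = -0.169031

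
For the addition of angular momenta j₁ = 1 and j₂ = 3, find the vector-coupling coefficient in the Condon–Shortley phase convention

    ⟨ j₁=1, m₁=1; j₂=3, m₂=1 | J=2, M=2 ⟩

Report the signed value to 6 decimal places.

+0.218218  (= +√(1/21))

triangle: 2!×0!×4!/7! = 48/5040
(j±m)!: 2!×0!×4!×2!×4!×0! = 2304
prefactor² = (2J+1)×Δ×N² = 768/7
  k=0: +1/(0!×2!×0!×4!×0!×0!) = 1/48
Σ = 1/48  ⇒  CG² = 768/7×1/48² = 1/21
CG = +√(1/21) = +0.218218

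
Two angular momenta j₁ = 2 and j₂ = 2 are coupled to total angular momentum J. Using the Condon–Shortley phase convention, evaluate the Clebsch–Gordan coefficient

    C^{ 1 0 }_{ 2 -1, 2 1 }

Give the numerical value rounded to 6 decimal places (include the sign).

√[3·3!1!1!/6! · 1!3!3!1!1!1!] = √(9/10)
  +(−1)^2/∏(2,1,1,1,0,0)! = 1/2  (running 1/2)
  +(−1)^3/∏(3,0,0,0,1,1)! = -1/6  (running 1/3)
⟨..|..⟩ = √(9/10)·(1/3) = +0.316228

+0.316228  (= +√(1/10))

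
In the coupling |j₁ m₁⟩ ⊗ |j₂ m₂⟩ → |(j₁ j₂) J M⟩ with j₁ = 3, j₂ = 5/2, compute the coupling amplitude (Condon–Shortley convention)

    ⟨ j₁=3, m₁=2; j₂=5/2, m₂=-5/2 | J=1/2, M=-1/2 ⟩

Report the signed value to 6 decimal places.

+√(1/21) ≈ +0.218218

triangle: 5!·1!·0!/7! = 120/5040
(j±m)!: 5!·1!·0!·5!·0!·1! = 14400
prefactor² = (2J+1)·Δ·N² = 4800/7
  k=0: +1/(0!·5!·1!·0!·0!·0!) = 1/120
Σ = 1/120  ⇒  CG² = 4800/7·1/120² = 1/21
CG = +√(1/21) = +0.218218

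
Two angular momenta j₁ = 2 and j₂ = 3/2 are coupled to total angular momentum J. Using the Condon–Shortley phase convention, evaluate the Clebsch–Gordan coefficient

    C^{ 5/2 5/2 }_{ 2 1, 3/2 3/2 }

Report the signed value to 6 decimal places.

j₁+j₂−J=1  J+j₁−j₂=3  J−j₁+j₂=2  j₁+j₂+J+1=7
(j₁±m₁, j₂±m₂, J±M) = (3,1,3,0,5,0)
P² = 432/7
sum k=1..1:
  [1] −1/12 = -1/12
S = -1/12
C² = P²·S² = 3/7 ; C = -0.654654

−√(3/7) = -0.654654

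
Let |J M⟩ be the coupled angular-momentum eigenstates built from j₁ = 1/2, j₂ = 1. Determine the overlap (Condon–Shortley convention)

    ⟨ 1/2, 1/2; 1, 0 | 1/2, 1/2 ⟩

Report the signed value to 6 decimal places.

triangle: 1!*0!*1!/3! = 1/6
(j±m)!: 1!*0!*1!*1!*1!*0! = 1
prefactor² = (2J+1)*Δ*N² = 1/3
  k=0: +1/(0!*1!*0!*1!*0!*0!) = 1
Σ = 1  ⇒  CG² = 1/3*1² = 1/3
CG = +√(1/3) = +0.577350

+√(1/3) = +0.577350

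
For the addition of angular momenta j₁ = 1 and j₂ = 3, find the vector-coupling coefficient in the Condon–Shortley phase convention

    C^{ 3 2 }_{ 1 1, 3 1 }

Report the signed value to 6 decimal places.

j₁+j₂−J=1  J+j₁−j₂=1  J−j₁+j₂=5  j₁+j₂+J+1=8
(j₁±m₁, j₂±m₂, J±M) = (2,0,4,2,5,1)
P² = 240
sum k=0..0:
  [0] +1/24 = 1/24
S = 1/24
C² = P²·S² = 5/12 ; C = +0.645497

+√(5/12) ≈ +0.645497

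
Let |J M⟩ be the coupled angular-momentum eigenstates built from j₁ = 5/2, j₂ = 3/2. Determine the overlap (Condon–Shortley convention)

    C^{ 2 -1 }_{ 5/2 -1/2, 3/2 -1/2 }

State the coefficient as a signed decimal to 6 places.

√[5·2!3!1!/7! · 2!3!1!2!1!3!] = √(12/7)
  +(−1)^0/∏(0,2,3,1,0,0)! = 1/12  (running 1/12)
  +(−1)^1/∏(1,1,2,0,1,1)! = -1/2  (running -5/12)
⟨..|..⟩ = √(12/7)·(-5/12) = -0.545545

−√(25/84) ≈ -0.545545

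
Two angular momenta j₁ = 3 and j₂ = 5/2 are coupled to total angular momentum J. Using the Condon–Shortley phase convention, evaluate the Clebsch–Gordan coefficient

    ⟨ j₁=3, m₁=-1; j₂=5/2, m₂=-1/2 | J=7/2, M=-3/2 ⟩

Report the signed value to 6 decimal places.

-0.487950  (= −√(5/21))

j₁+j₂−J=2  J+j₁−j₂=4  J−j₁+j₂=3  j₁+j₂+J+1=10
(j₁±m₁, j₂±m₂, J±M) = (2,4,2,3,2,5)
P² = 3072/35
sum k=0..2:
  [0] +1/96 = 1/96
  [1] −1/12 = -1/12
  [2] +1/48 = 1/48
S = -5/96
C² = P²·S² = 5/21 ; C = -0.487950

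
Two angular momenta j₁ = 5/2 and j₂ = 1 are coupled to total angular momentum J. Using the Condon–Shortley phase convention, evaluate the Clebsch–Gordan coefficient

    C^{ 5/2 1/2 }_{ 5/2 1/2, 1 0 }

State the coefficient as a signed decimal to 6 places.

√[6·1!4!1!/7! · 3!2!1!1!3!2!] = √(144/35)
  +(−1)^0/∏(0,1,2,1,2,0)! = 1/4  (running 1/4)
  +(−1)^1/∏(1,0,1,0,3,1)! = -1/6  (running 1/12)
⟨..|..⟩ = √(144/35)·(1/12) = +0.169031

+0.169031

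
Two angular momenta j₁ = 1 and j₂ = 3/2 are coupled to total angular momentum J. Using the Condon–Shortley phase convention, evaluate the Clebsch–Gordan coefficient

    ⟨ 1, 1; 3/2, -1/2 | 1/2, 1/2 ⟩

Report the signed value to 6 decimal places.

triangle: 2!*0!*1!/4! = 2/24
(j±m)!: 2!*0!*1!*2!*1!*0! = 4
prefactor² = (2J+1)*Δ*N² = 2/3
  k=0: +1/(0!*2!*0!*1!*0!*0!) = 1/2
Σ = 1/2  ⇒  CG² = 2/3*1/2² = 1/6
CG = +√(1/6) = +0.408248

+0.408248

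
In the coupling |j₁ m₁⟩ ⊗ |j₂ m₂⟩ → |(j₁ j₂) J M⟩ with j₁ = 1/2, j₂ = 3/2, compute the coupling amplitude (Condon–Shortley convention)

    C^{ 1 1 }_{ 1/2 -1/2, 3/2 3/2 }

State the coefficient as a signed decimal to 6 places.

−√(3/4) ≈ -0.866025

triangle: 1!×0!×2!/4! = 2/24
(j±m)!: 0!×1!×3!×0!×2!×0! = 12
prefactor² = (2J+1)×Δ×N² = 3
  k=1: −1/(1!×0!×0!×2!×0!×0!) = -1/2
Σ = -1/2  ⇒  CG² = 3×(-1/2)² = 3/4
CG = −√(3/4) = -0.866025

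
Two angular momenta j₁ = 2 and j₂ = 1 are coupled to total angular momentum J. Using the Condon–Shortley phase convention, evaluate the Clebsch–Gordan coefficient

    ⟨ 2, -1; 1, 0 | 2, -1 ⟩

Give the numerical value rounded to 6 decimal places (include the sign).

-0.408248  (= −√(1/6))

triangle: 1!*3!*1!/6! = 6/720
(j±m)!: 1!*3!*1!*1!*1!*3! = 36
prefactor² = (2J+1)*Δ*N² = 3/2
  k=0: +1/(0!*1!*3!*1!*0!*0!) = 1/6
  k=1: −1/(1!*0!*2!*0!*1!*1!) = -1/2
Σ = -1/3  ⇒  CG² = 3/2*(-1/3)² = 1/6
CG = −√(1/6) = -0.408248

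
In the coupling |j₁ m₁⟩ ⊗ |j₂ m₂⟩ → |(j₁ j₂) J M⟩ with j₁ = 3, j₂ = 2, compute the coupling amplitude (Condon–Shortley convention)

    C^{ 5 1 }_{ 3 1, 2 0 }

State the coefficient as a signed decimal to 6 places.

triangle: 0!*6!*4!/11! = 17280/39916800
(j±m)!: 4!*2!*2!*2!*6!*4! = 3317760
prefactor² = (2J+1)*Δ*N² = 110592/7
  k=0: +1/(0!*0!*2!*2!*4!*2!) = 1/192
Σ = 1/192  ⇒  CG² = 110592/7*1/192² = 3/7
CG = +√(3/7) = +0.654654

+√(3/7) ≈ +0.654654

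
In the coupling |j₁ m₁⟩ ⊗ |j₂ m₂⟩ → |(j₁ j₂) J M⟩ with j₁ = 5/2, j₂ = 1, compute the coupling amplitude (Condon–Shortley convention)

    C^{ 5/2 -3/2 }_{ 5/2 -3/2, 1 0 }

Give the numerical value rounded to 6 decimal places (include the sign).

√[6·1!4!1!/7! · 1!4!1!1!1!4!] = √(576/35)
  +(−1)^0/∏(0,1,4,1,0,0)! = 1/24  (running 1/24)
  +(−1)^1/∏(1,0,3,0,1,1)! = -1/6  (running -1/8)
⟨..|..⟩ = √(576/35)·(-1/8) = -0.507093

-0.507093  (= −√(9/35))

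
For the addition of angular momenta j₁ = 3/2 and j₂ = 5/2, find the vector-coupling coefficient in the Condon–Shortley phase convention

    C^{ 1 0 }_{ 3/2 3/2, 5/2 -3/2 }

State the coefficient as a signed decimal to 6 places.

+0.447214  (= +√(1/5))

√[3·3!0!2!/6! · 3!0!1!4!1!1!] = √(36/5)
  +(−1)^0/∏(0,3,0,1,0,1)! = 1/6  (running 1/6)
⟨..|..⟩ = √(36/5)·(1/6) = +0.447214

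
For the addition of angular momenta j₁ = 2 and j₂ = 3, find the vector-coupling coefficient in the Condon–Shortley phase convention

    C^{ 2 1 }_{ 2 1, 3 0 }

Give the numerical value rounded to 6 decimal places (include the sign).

√[5·3!1!3!/8! · 3!1!3!3!3!1!] = √(81/14)
  +(−1)^0/∏(0,3,1,3,0,0)! = 1/36  (running 1/36)
  +(−1)^1/∏(1,2,0,2,1,1)! = -1/4  (running -2/9)
⟨..|..⟩ = √(81/14)·(-2/9) = -0.534522

-0.534522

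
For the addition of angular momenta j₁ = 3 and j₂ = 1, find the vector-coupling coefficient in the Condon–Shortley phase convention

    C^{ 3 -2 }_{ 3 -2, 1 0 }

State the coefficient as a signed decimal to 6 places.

−√(1/3) ≈ -0.577350

√[7·1!5!1!/8! · 1!5!1!1!1!5!] = √(300)
  +(−1)^0/∏(0,1,5,1,0,0)! = 1/120  (running 1/120)
  +(−1)^1/∏(1,0,4,0,1,1)! = -1/24  (running -1/30)
⟨..|..⟩ = √(300)·(-1/30) = -0.577350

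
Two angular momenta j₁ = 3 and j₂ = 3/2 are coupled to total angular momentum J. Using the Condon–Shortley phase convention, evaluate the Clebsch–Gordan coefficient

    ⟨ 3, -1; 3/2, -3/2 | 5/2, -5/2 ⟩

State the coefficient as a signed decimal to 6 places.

+0.327327  (= +√(3/28))

j₁+j₂−J=2  J+j₁−j₂=4  J−j₁+j₂=1  j₁+j₂+J+1=8
(j₁±m₁, j₂±m₂, J±M) = (2,4,0,3,0,5)
P² = 1728/7
sum k=0..0:
  [0] +1/48 = 1/48
S = 1/48
C² = P²·S² = 3/28 ; C = +0.327327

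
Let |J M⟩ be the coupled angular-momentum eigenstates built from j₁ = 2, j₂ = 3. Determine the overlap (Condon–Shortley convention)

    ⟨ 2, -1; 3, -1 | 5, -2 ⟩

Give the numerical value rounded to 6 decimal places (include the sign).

√[11·0!4!6!/11! · 1!3!2!4!3!7!] = √(41472)
  +(−1)^0/∏(0,0,3,2,1,4)! = 1/288  (running 1/288)
⟨..|..⟩ = √(41472)·(1/288) = +0.707107

+√(1/2) ≈ +0.707107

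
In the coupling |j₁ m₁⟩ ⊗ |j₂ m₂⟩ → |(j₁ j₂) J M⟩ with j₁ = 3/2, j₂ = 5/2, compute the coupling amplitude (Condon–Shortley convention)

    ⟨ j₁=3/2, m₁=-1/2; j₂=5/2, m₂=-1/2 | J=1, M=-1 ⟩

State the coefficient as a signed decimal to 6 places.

+√(3/20) = +0.387298

triangle: 3!*0!*2!/6! = 12/720
(j±m)!: 1!*2!*2!*3!*0!*2! = 48
prefactor² = (2J+1)*Δ*N² = 12/5
  k=2: +1/(2!*1!*0!*0!*0!*2!) = 1/4
Σ = 1/4  ⇒  CG² = 12/5*1/4² = 3/20
CG = +√(3/20) = +0.387298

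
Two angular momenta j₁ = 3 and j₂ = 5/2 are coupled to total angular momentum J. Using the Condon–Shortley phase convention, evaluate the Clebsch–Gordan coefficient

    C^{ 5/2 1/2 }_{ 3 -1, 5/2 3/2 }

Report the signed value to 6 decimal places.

j₁+j₂−J=3  J+j₁−j₂=3  J−j₁+j₂=2  j₁+j₂+J+1=9
(j₁±m₁, j₂±m₂, J±M) = (2,4,4,1,3,2)
P² = 576/35
sum k=2..3:
  [2] +1/8 = 1/8
  [3] −1/12 = -1/12
S = 1/24
C² = P²·S² = 1/35 ; C = +0.169031

+0.169031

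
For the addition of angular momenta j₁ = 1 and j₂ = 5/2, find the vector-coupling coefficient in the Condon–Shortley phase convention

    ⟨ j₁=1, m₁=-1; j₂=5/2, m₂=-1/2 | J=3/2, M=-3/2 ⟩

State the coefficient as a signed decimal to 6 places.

+√(1/15) = +0.258199

√[4·2!0!3!/6! · 0!2!2!3!0!3!] = √(48/5)
  +(−1)^2/∏(2,0,0,0,0,3)! = 1/12  (running 1/12)
⟨..|..⟩ = √(48/5)·(1/12) = +0.258199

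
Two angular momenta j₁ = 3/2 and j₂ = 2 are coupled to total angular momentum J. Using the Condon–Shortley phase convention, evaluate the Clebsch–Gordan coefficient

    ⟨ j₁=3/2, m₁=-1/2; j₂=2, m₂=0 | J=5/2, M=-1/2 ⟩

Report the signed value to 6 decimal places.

√[6·1!2!3!/7! · 1!2!2!2!2!3!] = √(48/35)
  +(−1)^0/∏(0,1,2,2,0,1)! = 1/4  (running 1/4)
  +(−1)^1/∏(1,0,1,1,1,2)! = -1/2  (running -1/4)
⟨..|..⟩ = √(48/35)·(-1/4) = -0.292770

-0.292770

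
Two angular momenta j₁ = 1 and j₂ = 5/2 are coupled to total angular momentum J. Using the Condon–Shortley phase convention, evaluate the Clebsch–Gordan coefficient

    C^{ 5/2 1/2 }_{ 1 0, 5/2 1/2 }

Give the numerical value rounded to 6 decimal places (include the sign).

triangle: 1!×1!×4!/7! = 24/5040
(j±m)!: 1!×1!×3!×2!×3!×2! = 144
prefactor² = (2J+1)×Δ×N² = 144/35
  k=0: +1/(0!×1!×1!×3!×0!×1!) = 1/6
  k=1: −1/(1!×0!×0!×2!×1!×2!) = -1/4
Σ = -1/12  ⇒  CG² = 144/35×(-1/12)² = 1/35
CG = −√(1/35) = -0.169031

-0.169031  (= −√(1/35))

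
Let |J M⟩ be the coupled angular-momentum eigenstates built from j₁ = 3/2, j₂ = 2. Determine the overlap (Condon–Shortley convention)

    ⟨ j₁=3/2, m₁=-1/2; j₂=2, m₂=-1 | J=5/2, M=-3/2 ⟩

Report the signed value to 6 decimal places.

triangle: 1!·2!·3!/7! = 12/5040
(j±m)!: 1!·2!·1!·3!·1!·4! = 288
prefactor² = (2J+1)·Δ·N² = 144/35
  k=0: +1/(0!·1!·2!·1!·0!·2!) = 1/4
  k=1: −1/(1!·0!·1!·0!·1!·3!) = -1/6
Σ = 1/12  ⇒  CG² = 144/35·1/12² = 1/35
CG = +√(1/35) = +0.169031

+√(1/35) = +0.169031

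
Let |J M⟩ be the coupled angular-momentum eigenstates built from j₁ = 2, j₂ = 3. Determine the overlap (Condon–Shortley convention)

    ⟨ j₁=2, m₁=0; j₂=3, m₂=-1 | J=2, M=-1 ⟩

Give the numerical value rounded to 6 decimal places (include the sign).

−√(1/7) = -0.377964

j₁+j₂−J=3  J+j₁−j₂=1  J−j₁+j₂=3  j₁+j₂+J+1=8
(j₁±m₁, j₂±m₂, J±M) = (2,2,2,4,1,3)
P² = 36/7
sum k=1..2:
  [1] −1/4 = -1/4
  [2] +1/12 = 1/12
S = -1/6
C² = P²·S² = 1/7 ; C = -0.377964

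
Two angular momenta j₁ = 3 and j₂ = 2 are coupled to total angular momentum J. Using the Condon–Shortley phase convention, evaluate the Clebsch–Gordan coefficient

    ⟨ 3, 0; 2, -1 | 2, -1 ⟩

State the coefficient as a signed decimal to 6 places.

-0.534522  (= −√(2/7))

j₁+j₂−J=3  J+j₁−j₂=3  J−j₁+j₂=1  j₁+j₂+J+1=8
(j₁±m₁, j₂±m₂, J±M) = (3,3,1,3,1,3)
P² = 81/14
sum k=0..1:
  [0] +1/36 = 1/36
  [1] −1/4 = -1/4
S = -2/9
C² = P²·S² = 2/7 ; C = -0.534522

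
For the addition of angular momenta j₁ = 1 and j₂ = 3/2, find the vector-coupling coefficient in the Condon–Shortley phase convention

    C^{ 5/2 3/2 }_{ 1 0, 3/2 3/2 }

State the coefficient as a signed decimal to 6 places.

j₁+j₂−J=0  J+j₁−j₂=2  J−j₁+j₂=3  j₁+j₂+J+1=6
(j₁±m₁, j₂±m₂, J±M) = (1,1,3,0,4,1)
P² = 72/5
sum k=0..0:
  [0] +1/6 = 1/6
S = 1/6
C² = P²·S² = 2/5 ; C = +0.632456

+0.632456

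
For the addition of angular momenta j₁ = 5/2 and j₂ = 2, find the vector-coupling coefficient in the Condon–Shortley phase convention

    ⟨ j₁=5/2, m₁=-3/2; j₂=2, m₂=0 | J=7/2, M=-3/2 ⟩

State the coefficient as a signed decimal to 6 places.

√[8·1!4!3!/9! · 1!4!2!2!2!5!] = √(512/7)
  +(−1)^0/∏(0,1,4,2,0,1)! = 1/48  (running 1/48)
  +(−1)^1/∏(1,0,3,1,1,2)! = -1/12  (running -1/16)
⟨..|..⟩ = √(512/7)·(-1/16) = -0.534522

-0.534522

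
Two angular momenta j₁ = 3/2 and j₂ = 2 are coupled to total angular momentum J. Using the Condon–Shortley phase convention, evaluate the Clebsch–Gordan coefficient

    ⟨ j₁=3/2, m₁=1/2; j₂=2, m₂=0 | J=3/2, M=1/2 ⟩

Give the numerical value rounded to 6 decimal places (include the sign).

j₁+j₂−J=2  J+j₁−j₂=1  J−j₁+j₂=2  j₁+j₂+J+1=6
(j₁±m₁, j₂±m₂, J±M) = (2,1,2,2,2,1)
P² = 16/45
sum k=0..1:
  [0] +1/4 = 1/4
  [1] −1/1 = -1
S = -3/4
C² = P²·S² = 1/5 ; C = -0.447214

-0.447214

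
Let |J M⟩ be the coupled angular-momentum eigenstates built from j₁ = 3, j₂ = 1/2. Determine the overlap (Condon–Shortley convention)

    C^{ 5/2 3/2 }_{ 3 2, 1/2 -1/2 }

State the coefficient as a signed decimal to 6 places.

triangle: 1!*5!*0!/7! = 120/5040
(j±m)!: 5!*1!*0!*1!*4!*1! = 2880
prefactor² = (2J+1)*Δ*N² = 2880/7
  k=0: +1/(0!*1!*1!*0!*4!*0!) = 1/24
Σ = 1/24  ⇒  CG² = 2880/7*1/24² = 5/7
CG = +√(5/7) = +0.845154

+√(5/7) ≈ +0.845154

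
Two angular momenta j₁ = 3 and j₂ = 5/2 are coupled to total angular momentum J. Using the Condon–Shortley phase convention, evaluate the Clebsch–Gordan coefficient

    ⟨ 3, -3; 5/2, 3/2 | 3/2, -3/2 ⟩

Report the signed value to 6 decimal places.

√[4·4!2!1!/8! · 0!6!4!1!0!3!] = √(3456/7)
  +(−1)^4/∏(4,0,2,0,0,1)! = 1/48  (running 1/48)
⟨..|..⟩ = √(3456/7)·(1/48) = +0.462910

+0.462910  (= +√(3/14))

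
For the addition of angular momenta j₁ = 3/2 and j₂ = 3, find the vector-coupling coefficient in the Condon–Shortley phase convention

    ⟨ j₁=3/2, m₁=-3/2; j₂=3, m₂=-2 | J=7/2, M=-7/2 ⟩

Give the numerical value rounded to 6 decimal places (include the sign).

−√(1/3) ≈ -0.577350

j₁+j₂−J=1  J+j₁−j₂=2  J−j₁+j₂=5  j₁+j₂+J+1=9
(j₁±m₁, j₂±m₂, J±M) = (0,3,1,5,0,7)
P² = 19200
sum k=1..1:
  [1] −1/240 = -1/240
S = -1/240
C² = P²·S² = 1/3 ; C = -0.577350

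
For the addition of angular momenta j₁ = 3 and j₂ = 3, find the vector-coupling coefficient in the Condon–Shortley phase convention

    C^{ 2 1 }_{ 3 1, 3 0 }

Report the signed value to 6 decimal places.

√[5·4!2!2!/9! · 4!2!3!3!3!1!] = √(96/7)
  +(−1)^1/∏(1,3,1,2,1,0)! = -1/12  (running -1/12)
  +(−1)^2/∏(2,2,0,1,2,1)! = 1/8  (running 1/24)
⟨..|..⟩ = √(96/7)·(1/24) = +0.154303

+√(1/42) ≈ +0.154303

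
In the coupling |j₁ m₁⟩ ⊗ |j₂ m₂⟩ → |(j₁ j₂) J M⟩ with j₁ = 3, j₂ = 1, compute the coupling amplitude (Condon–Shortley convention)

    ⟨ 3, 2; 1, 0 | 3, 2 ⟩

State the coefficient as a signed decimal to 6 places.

+√(1/3) ≈ +0.577350

triangle: 1!×5!×1!/8! = 120/40320
(j±m)!: 5!×1!×1!×1!×5!×1! = 14400
prefactor² = (2J+1)×Δ×N² = 300
  k=0: +1/(0!×1!×1!×1!×4!×0!) = 1/24
  k=1: −1/(1!×0!×0!×0!×5!×1!) = -1/120
Σ = 1/30  ⇒  CG² = 300×1/30² = 1/3
CG = +√(1/3) = +0.577350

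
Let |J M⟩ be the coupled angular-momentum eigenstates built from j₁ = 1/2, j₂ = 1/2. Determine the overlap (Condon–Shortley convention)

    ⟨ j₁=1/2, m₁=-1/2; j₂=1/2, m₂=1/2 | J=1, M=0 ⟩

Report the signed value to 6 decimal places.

√[3·0!1!1!/3! · 0!1!1!0!1!1!] = √(1/2)
  +(−1)^0/∏(0,0,1,1,0,0)! = 1  (running 1)
⟨..|..⟩ = √(1/2)·(1) = +0.707107

+0.707107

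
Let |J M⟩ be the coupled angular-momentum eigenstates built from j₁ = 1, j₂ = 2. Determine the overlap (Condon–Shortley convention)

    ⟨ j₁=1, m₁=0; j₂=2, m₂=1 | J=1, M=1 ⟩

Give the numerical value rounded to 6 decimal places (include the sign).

√[3·2!0!2!/5! · 1!1!3!1!2!0!] = √(6/5)
  +(−1)^1/∏(1,1,0,2,0,0)! = -1/2  (running -1/2)
⟨..|..⟩ = √(6/5)·(-1/2) = -0.547723

−√(3/10) ≈ -0.547723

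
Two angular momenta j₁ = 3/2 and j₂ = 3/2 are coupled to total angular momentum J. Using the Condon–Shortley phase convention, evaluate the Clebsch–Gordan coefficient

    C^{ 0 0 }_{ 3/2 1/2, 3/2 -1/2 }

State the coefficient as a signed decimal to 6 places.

triangle: 3!×0!×0!/4! = 6/24
(j±m)!: 2!×1!×1!×2!×0!×0! = 4
prefactor² = (2J+1)×Δ×N² = 1
  k=1: −1/(1!×2!×0!×0!×0!×0!) = -1/2
Σ = -1/2  ⇒  CG² = 1×(-1/2)² = 1/4
CG = −√(1/4) = -0.500000

−√(1/4) = -0.500000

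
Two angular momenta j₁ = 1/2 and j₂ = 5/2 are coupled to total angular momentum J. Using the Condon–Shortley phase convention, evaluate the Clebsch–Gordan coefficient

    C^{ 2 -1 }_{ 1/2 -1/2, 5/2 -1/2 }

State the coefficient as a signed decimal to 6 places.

−√(1/3) = -0.577350

j₁+j₂−J=1  J+j₁−j₂=0  J−j₁+j₂=4  j₁+j₂+J+1=6
(j₁±m₁, j₂±m₂, J±M) = (0,1,2,3,1,3)
P² = 12
sum k=1..1:
  [1] −1/6 = -1/6
S = -1/6
C² = P²·S² = 1/3 ; C = -0.577350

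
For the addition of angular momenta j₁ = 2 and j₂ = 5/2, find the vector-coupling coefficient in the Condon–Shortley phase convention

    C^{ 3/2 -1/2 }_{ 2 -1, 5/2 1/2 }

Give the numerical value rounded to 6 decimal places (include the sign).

j₁+j₂−J=3  J+j₁−j₂=1  J−j₁+j₂=2  j₁+j₂+J+1=7
(j₁±m₁, j₂±m₂, J±M) = (1,3,3,2,1,2)
P² = 48/35
sum k=2..3:
  [2] +1/2 = 1/2
  [3] −1/12 = -1/12
S = 5/12
C² = P²·S² = 5/21 ; C = +0.487950

+√(5/21) ≈ +0.487950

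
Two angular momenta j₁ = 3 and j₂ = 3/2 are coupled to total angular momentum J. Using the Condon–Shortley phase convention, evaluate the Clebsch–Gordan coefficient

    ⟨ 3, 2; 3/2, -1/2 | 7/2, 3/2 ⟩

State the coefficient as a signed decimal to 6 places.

+√(3/7) = +0.654654

j₁+j₂−J=1  J+j₁−j₂=5  J−j₁+j₂=2  j₁+j₂+J+1=9
(j₁±m₁, j₂±m₂, J±M) = (5,1,1,2,5,2)
P² = 6400/21
sum k=0..1:
  [0] +1/24 = 1/24
  [1] −1/240 = -1/240
S = 3/80
C² = P²·S² = 3/7 ; C = +0.654654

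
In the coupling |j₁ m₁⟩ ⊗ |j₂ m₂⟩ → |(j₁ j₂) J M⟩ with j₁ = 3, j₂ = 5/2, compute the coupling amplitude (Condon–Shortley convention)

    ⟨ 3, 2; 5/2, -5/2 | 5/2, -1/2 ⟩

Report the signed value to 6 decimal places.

j₁+j₂−J=3  J+j₁−j₂=3  J−j₁+j₂=2  j₁+j₂+J+1=9
(j₁±m₁, j₂±m₂, J±M) = (5,1,0,5,2,3)
P² = 1440/7
sum k=0..0:
  [0] +1/24 = 1/24
S = 1/24
C² = P²·S² = 5/14 ; C = +0.597614

+√(5/14) = +0.597614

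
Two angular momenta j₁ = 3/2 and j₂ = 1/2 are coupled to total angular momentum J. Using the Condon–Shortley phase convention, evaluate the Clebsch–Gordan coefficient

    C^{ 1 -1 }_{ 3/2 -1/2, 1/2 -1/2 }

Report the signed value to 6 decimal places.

triangle: 1!·2!·0!/4! = 2/24
(j±m)!: 1!·2!·0!·1!·0!·2! = 4
prefactor² = (2J+1)·Δ·N² = 1
  k=0: +1/(0!·1!·2!·0!·0!·0!) = 1/2
Σ = 1/2  ⇒  CG² = 1·1/2² = 1/4
CG = +√(1/4) = +0.500000

+0.500000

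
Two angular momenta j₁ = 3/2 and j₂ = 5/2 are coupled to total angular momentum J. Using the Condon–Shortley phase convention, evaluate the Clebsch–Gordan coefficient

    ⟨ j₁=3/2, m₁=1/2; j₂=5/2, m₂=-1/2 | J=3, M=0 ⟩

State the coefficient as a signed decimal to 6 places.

√[7·1!2!4!/8! · 2!1!2!3!3!3!] = √(36/5)
  +(−1)^0/∏(0,1,1,2,1,2)! = 1/4  (running 1/4)
  +(−1)^1/∏(1,0,0,1,2,3)! = -1/12  (running 1/6)
⟨..|..⟩ = √(36/5)·(1/6) = +0.447214

+0.447214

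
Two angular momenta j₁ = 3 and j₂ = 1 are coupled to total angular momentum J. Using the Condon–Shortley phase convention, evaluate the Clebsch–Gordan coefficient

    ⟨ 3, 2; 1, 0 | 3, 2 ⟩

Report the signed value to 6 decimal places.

triangle: 1!·5!·1!/8! = 120/40320
(j±m)!: 5!·1!·1!·1!·5!·1! = 14400
prefactor² = (2J+1)·Δ·N² = 300
  k=0: +1/(0!·1!·1!·1!·4!·0!) = 1/24
  k=1: −1/(1!·0!·0!·0!·5!·1!) = -1/120
Σ = 1/30  ⇒  CG² = 300·1/30² = 1/3
CG = +√(1/3) = +0.577350

+√(1/3) = +0.577350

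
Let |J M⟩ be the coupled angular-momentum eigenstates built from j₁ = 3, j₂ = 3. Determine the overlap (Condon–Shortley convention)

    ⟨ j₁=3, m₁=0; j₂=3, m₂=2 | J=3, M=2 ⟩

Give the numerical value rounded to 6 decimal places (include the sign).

+√(1/6) ≈ +0.408248

j₁+j₂−J=3  J+j₁−j₂=3  J−j₁+j₂=3  j₁+j₂+J+1=10
(j₁±m₁, j₂±m₂, J±M) = (3,3,5,1,5,1)
P² = 216
sum k=2..3:
  [2] +1/24 = 1/24
  [3] −1/72 = -1/72
S = 1/36
C² = P²·S² = 1/6 ; C = +0.408248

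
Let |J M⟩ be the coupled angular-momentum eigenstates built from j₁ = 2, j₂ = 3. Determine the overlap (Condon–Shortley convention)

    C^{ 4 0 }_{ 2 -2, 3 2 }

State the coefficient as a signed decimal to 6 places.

j₁+j₂−J=1  J+j₁−j₂=3  J−j₁+j₂=5  j₁+j₂+J+1=10
(j₁±m₁, j₂±m₂, J±M) = (0,4,5,1,4,4)
P² = 20736/7
sum k=1..1:
  [1] −1/144 = -1/144
S = -1/144
C² = P²·S² = 1/7 ; C = -0.377964

-0.377964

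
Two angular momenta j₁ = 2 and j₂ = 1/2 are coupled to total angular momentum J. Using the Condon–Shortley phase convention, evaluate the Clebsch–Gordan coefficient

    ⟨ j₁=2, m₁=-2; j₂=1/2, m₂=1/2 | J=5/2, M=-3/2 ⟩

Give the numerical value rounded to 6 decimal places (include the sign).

√[6·0!4!1!/6! · 0!4!1!0!1!4!] = √(576/5)
  +(−1)^0/∏(0,0,4,1,0,0)! = 1/24  (running 1/24)
⟨..|..⟩ = √(576/5)·(1/24) = +0.447214

+√(1/5) ≈ +0.447214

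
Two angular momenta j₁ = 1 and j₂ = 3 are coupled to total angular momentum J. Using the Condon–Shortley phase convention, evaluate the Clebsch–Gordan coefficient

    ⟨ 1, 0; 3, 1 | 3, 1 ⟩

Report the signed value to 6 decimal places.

−√(1/12) = -0.288675

triangle: 1!×1!×5!/8! = 120/40320
(j±m)!: 1!×1!×4!×2!×4!×2! = 2304
prefactor² = (2J+1)×Δ×N² = 48
  k=0: +1/(0!×1!×1!×4!×0!×1!) = 1/24
  k=1: −1/(1!×0!×0!×3!×1!×2!) = -1/12
Σ = -1/24  ⇒  CG² = 48×(-1/24)² = 1/12
CG = −√(1/12) = -0.288675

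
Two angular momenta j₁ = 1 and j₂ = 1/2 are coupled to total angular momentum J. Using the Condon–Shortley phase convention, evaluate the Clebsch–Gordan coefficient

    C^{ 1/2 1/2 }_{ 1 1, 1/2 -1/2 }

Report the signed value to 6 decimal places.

+0.816497

√[2·1!1!0!/3! · 2!0!0!1!1!0!] = √(2/3)
  +(−1)^0/∏(0,1,0,0,1,0)! = 1  (running 1)
⟨..|..⟩ = √(2/3)·(1) = +0.816497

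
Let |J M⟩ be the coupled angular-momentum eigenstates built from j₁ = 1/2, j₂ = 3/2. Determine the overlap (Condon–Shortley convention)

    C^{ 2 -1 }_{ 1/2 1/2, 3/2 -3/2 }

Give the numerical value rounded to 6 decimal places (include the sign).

j₁+j₂−J=0  J+j₁−j₂=1  J−j₁+j₂=3  j₁+j₂+J+1=5
(j₁±m₁, j₂±m₂, J±M) = (1,0,0,3,1,3)
P² = 9
sum k=0..0:
  [0] +1/6 = 1/6
S = 1/6
C² = P²·S² = 1/4 ; C = +0.500000

+√(1/4) ≈ +0.500000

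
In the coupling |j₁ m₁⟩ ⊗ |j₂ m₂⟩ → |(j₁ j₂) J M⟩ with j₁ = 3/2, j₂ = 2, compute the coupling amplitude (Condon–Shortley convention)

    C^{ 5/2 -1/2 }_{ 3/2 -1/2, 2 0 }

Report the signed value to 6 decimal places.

-0.292770  (= −√(3/35))

√[6·1!2!3!/7! · 1!2!2!2!2!3!] = √(48/35)
  +(−1)^0/∏(0,1,2,2,0,1)! = 1/4  (running 1/4)
  +(−1)^1/∏(1,0,1,1,1,2)! = -1/2  (running -1/4)
⟨..|..⟩ = √(48/35)·(-1/4) = -0.292770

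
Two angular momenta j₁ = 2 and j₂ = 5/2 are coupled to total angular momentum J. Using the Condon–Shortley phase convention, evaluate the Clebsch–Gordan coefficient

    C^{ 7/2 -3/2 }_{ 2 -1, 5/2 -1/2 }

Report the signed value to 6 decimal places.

√[8·1!3!4!/9! · 1!3!2!3!2!5!] = √(384/7)
  +(−1)^0/∏(0,1,3,2,0,2)! = 1/24  (running 1/24)
  +(−1)^1/∏(1,0,2,1,1,3)! = -1/12  (running -1/24)
⟨..|..⟩ = √(384/7)·(-1/24) = -0.308607

-0.308607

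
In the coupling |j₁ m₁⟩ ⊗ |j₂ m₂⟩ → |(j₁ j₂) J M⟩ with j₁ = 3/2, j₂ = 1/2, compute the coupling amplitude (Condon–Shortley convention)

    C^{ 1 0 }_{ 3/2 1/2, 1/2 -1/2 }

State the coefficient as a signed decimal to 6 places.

triangle: 1!·2!·0!/4! = 2/24
(j±m)!: 2!·1!·0!·1!·1!·1! = 2
prefactor² = (2J+1)·Δ·N² = 1/2
  k=0: +1/(0!·1!·1!·0!·1!·0!) = 1
Σ = 1  ⇒  CG² = 1/2·1² = 1/2
CG = +√(1/2) = +0.707107

+√(1/2) ≈ +0.707107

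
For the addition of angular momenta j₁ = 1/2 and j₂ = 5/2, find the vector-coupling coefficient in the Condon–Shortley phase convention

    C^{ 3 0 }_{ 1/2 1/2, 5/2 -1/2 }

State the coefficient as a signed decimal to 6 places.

√[7·0!1!5!/7! · 1!0!2!3!3!3!] = √(72)
  +(−1)^0/∏(0,0,0,2,1,3)! = 1/12  (running 1/12)
⟨..|..⟩ = √(72)·(1/12) = +0.707107

+0.707107  (= +√(1/2))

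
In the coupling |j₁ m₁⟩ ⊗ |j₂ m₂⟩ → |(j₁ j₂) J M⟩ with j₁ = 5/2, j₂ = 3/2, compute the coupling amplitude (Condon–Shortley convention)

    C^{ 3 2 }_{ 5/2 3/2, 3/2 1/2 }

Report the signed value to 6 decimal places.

+√(1/12) = +0.288675

j₁+j₂−J=1  J+j₁−j₂=4  J−j₁+j₂=2  j₁+j₂+J+1=8
(j₁±m₁, j₂±m₂, J±M) = (4,1,2,1,5,1)
P² = 48
sum k=0..1:
  [0] +1/12 = 1/12
  [1] −1/24 = -1/24
S = 1/24
C² = P²·S² = 1/12 ; C = +0.288675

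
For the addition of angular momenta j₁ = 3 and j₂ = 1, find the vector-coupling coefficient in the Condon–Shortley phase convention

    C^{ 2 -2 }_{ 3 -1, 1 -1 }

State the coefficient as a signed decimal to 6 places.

j₁+j₂−J=2  J+j₁−j₂=4  J−j₁+j₂=0  j₁+j₂+J+1=7
(j₁±m₁, j₂±m₂, J±M) = (2,4,0,2,0,4)
P² = 768/7
sum k=0..0:
  [0] +1/48 = 1/48
S = 1/48
C² = P²·S² = 1/21 ; C = +0.218218

+0.218218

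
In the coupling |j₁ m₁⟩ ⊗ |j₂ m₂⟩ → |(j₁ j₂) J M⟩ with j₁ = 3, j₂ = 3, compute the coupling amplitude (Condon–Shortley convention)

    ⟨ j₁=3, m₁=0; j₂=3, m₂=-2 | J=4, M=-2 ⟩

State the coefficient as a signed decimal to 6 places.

triangle: 2!*4!*4!/11! = 1152/39916800
(j±m)!: 3!*3!*1!*5!*2!*6! = 6220800
prefactor² = (2J+1)*Δ*N² = 124416/77
  k=0: +1/(0!*2!*3!*1!*1!*3!) = 1/72
  k=1: −1/(1!*1!*2!*0!*2!*4!) = -1/96
Σ = 1/288  ⇒  CG² = 124416/77*1/288² = 3/154
CG = +√(3/154) = +0.139573

+√(3/154) = +0.139573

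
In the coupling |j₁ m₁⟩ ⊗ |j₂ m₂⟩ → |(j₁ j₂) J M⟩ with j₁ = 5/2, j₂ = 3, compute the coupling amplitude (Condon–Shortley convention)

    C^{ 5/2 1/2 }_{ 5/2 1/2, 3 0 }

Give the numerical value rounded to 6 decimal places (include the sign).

triangle: 3!×2!×3!/9! = 72/362880
(j±m)!: 3!×2!×3!×3!×3!×2! = 5184
prefactor² = (2J+1)×Δ×N² = 216/35
  k=0: +1/(0!×3!×2!×3!×0!×0!) = 1/72
  k=1: −1/(1!×2!×1!×2!×1!×1!) = -1/4
  k=2: +1/(2!×1!×0!×1!×2!×2!) = 1/8
Σ = -1/9  ⇒  CG² = 216/35×(-1/9)² = 8/105
CG = −√(8/105) = -0.276026

-0.276026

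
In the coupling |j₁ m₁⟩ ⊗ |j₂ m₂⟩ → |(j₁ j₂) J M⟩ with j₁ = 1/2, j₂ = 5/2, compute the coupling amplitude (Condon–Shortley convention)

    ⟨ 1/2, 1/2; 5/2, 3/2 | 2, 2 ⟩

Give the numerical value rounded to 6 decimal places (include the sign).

j₁+j₂−J=1  J+j₁−j₂=0  J−j₁+j₂=4  j₁+j₂+J+1=6
(j₁±m₁, j₂±m₂, J±M) = (1,0,4,1,4,0)
P² = 96
sum k=0..0:
  [0] +1/24 = 1/24
S = 1/24
C² = P²·S² = 1/6 ; C = +0.408248

+0.408248  (= +√(1/6))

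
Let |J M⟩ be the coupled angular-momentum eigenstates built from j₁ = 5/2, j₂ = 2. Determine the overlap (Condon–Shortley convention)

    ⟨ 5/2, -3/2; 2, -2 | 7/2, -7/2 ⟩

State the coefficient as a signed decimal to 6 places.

√[8·1!4!3!/9! · 1!4!0!4!0!7!] = √(9216)
  +(−1)^0/∏(0,1,4,0,0,3)! = 1/144  (running 1/144)
⟨..|..⟩ = √(9216)·(1/144) = +0.666667

+0.666667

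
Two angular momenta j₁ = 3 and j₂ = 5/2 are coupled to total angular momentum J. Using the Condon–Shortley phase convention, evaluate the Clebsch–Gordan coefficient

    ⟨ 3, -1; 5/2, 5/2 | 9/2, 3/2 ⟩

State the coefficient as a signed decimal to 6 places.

√[10·1!5!4!/11! · 2!4!5!0!6!3!] = √(1382400/77)
  +(−1)^1/∏(1,0,3,4,2,0)! = -1/288  (running -1/288)
⟨..|..⟩ = √(1382400/77)·(-1/288) = -0.465242

−√(50/231) ≈ -0.465242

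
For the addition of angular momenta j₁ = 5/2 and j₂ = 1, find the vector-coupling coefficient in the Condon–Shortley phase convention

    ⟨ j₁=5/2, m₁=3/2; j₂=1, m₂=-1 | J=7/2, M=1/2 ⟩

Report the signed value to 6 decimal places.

j₁+j₂−J=0  J+j₁−j₂=5  J−j₁+j₂=2  j₁+j₂+J+1=8
(j₁±m₁, j₂±m₂, J±M) = (4,1,0,2,4,3)
P² = 2304/7
sum k=0..0:
  [0] +1/48 = 1/48
S = 1/48
C² = P²·S² = 1/7 ; C = +0.377964

+0.377964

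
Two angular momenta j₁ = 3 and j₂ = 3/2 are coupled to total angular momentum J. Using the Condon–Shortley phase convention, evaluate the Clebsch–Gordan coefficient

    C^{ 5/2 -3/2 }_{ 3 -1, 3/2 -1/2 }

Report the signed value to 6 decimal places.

triangle: 2!*4!*1!/8! = 48/40320
(j±m)!: 2!*4!*1!*2!*1!*4! = 2304
prefactor² = (2J+1)*Δ*N² = 576/35
  k=0: +1/(0!*2!*4!*1!*0!*0!) = 1/48
  k=1: −1/(1!*1!*3!*0!*1!*1!) = -1/6
Σ = -7/48  ⇒  CG² = 576/35*(-7/48)² = 7/20
CG = −√(7/20) = -0.591608

−√(7/20) = -0.591608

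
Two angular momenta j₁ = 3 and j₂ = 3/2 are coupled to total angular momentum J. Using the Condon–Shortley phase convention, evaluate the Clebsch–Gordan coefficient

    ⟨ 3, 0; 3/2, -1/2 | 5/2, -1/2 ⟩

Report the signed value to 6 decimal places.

-0.414039

j₁+j₂−J=2  J+j₁−j₂=4  J−j₁+j₂=1  j₁+j₂+J+1=8
(j₁±m₁, j₂±m₂, J±M) = (3,3,1,2,2,3)
P² = 216/35
sum k=0..1:
  [0] +1/12 = 1/12
  [1] −1/4 = -1/4
S = -1/6
C² = P²·S² = 6/35 ; C = -0.414039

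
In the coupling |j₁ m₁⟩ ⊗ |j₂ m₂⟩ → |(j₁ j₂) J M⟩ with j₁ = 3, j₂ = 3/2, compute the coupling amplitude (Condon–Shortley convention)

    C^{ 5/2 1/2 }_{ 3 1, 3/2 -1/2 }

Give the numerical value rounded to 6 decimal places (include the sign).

−√(1/70) = -0.119523

j₁+j₂−J=2  J+j₁−j₂=4  J−j₁+j₂=1  j₁+j₂+J+1=8
(j₁±m₁, j₂±m₂, J±M) = (4,2,1,2,3,2)
P² = 288/35
sum k=0..1:
  [0] +1/8 = 1/8
  [1] −1/6 = -1/6
S = -1/24
C² = P²·S² = 1/70 ; C = -0.119523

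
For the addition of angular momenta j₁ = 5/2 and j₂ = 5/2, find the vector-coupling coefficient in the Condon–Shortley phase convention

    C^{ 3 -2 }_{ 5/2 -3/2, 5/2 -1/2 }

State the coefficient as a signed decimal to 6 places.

-0.288675  (= −√(1/12))

√[7·2!3!3!/9! · 1!4!2!3!1!5!] = √(48)
  +(−1)^1/∏(1,1,3,1,0,2)! = -1/12  (running -1/12)
  +(−1)^2/∏(2,0,2,0,1,3)! = 1/24  (running -1/24)
⟨..|..⟩ = √(48)·(-1/24) = -0.288675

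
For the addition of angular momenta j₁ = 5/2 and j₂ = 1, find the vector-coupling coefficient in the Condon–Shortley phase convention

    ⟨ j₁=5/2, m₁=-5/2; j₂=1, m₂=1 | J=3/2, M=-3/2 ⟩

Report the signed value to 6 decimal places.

+0.816497

√[4·2!3!0!/6! · 0!5!2!0!0!3!] = √(96)
  +(−1)^2/∏(2,0,3,0,0,0)! = 1/12  (running 1/12)
⟨..|..⟩ = √(96)·(1/12) = +0.816497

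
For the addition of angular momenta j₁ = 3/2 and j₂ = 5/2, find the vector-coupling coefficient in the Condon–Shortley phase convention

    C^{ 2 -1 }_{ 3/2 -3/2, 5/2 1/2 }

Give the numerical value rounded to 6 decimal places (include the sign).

triangle: 2!×1!×3!/7! = 12/5040
(j±m)!: 0!×3!×3!×2!×1!×3! = 432
prefactor² = (2J+1)×Δ×N² = 36/7
  k=2: +1/(2!×0!×1!×1!×0!×2!) = 1/4
Σ = 1/4  ⇒  CG² = 36/7×1/4² = 9/28
CG = +√(9/28) = +0.566947

+0.566947  (= +√(9/28))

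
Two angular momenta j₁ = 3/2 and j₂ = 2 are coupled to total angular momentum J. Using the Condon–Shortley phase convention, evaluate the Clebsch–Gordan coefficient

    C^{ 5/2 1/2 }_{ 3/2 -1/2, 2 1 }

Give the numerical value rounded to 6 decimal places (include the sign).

−√(5/14) ≈ -0.597614

√[6·1!2!3!/7! · 1!2!3!1!3!2!] = √(72/35)
  +(−1)^0/∏(0,1,2,3,0,0)! = 1/12  (running 1/12)
  +(−1)^1/∏(1,0,1,2,1,1)! = -1/2  (running -5/12)
⟨..|..⟩ = √(72/35)·(-5/12) = -0.597614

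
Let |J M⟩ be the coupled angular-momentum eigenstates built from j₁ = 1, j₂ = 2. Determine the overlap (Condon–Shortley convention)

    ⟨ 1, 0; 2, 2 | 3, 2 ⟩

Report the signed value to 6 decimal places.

+√(1/3) = +0.577350

triangle: 0!*2!*4!/7! = 48/5040
(j±m)!: 1!*1!*4!*0!*5!*1! = 2880
prefactor² = (2J+1)*Δ*N² = 192
  k=0: +1/(0!*0!*1!*4!*1!*0!) = 1/24
Σ = 1/24  ⇒  CG² = 192*1/24² = 1/3
CG = +√(1/3) = +0.577350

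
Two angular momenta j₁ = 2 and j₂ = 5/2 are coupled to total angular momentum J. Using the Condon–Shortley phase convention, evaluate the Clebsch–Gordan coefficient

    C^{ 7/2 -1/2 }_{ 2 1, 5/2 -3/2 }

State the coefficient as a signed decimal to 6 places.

+0.619780  (= +√(121/315))

triangle: 1!*3!*4!/9! = 144/362880
(j±m)!: 3!*1!*1!*4!*3!*4! = 20736
prefactor² = (2J+1)*Δ*N² = 2304/35
  k=0: +1/(0!*1!*1!*1!*2!*3!) = 1/12
  k=1: −1/(1!*0!*0!*0!*3!*4!) = -1/144
Σ = 11/144  ⇒  CG² = 2304/35*11/144² = 121/315
CG = +√(121/315) = +0.619780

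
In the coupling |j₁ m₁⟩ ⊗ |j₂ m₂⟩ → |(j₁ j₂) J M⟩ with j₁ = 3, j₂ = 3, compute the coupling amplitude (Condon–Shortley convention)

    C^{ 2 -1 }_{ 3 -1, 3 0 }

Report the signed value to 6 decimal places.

triangle: 4!*2!*2!/9! = 96/362880
(j±m)!: 2!*4!*3!*3!*1!*3! = 10368
prefactor² = (2J+1)*Δ*N² = 96/7
  k=2: +1/(2!*2!*2!*1!*0!*1!) = 1/8
  k=3: −1/(3!*1!*1!*0!*1!*2!) = -1/12
Σ = 1/24  ⇒  CG² = 96/7*1/24² = 1/42
CG = +√(1/42) = +0.154303

+√(1/42) ≈ +0.154303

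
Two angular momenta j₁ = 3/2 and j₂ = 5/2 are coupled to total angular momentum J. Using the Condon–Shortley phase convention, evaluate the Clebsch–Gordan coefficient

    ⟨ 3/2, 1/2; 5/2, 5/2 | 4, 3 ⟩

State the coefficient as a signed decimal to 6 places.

+√(3/8) ≈ +0.612372

√[9·0!3!5!/9! · 2!1!5!0!7!1!] = √(21600)
  +(−1)^0/∏(0,0,1,5,2,0)! = 1/240  (running 1/240)
⟨..|..⟩ = √(21600)·(1/240) = +0.612372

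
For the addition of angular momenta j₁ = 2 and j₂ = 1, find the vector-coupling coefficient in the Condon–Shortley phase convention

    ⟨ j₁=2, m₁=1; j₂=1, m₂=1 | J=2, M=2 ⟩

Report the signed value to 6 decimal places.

triangle: 1!*3!*1!/6! = 6/720
(j±m)!: 3!*1!*2!*0!*4!*0! = 288
prefactor² = (2J+1)*Δ*N² = 12
  k=1: −1/(1!*0!*0!*1!*3!*0!) = -1/6
Σ = -1/6  ⇒  CG² = 12*(-1/6)² = 1/3
CG = −√(1/3) = -0.577350

-0.577350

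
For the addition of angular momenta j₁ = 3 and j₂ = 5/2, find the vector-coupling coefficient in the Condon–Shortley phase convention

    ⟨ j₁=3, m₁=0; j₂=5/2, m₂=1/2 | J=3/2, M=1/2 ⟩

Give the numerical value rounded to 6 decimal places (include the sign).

√[4·4!2!1!/8! · 3!3!3!2!2!1!] = √(144/35)
  +(−1)^2/∏(2,2,1,1,1,0)! = 1/4  (running 1/4)
  +(−1)^3/∏(3,1,0,0,2,1)! = -1/12  (running 1/6)
⟨..|..⟩ = √(144/35)·(1/6) = +0.338062

+0.338062  (= +√(4/35))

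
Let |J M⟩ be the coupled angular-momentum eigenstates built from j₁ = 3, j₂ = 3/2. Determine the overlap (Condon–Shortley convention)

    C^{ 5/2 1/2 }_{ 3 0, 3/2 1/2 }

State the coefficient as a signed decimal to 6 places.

triangle: 2!*4!*1!/8! = 48/40320
(j±m)!: 3!*3!*2!*1!*3!*2! = 864
prefactor² = (2J+1)*Δ*N² = 216/35
  k=1: −1/(1!*1!*2!*1!*2!*0!) = -1/4
  k=2: +1/(2!*0!*1!*0!*3!*1!) = 1/12
Σ = -1/6  ⇒  CG² = 216/35*(-1/6)² = 6/35
CG = −√(6/35) = -0.414039

−√(6/35) ≈ -0.414039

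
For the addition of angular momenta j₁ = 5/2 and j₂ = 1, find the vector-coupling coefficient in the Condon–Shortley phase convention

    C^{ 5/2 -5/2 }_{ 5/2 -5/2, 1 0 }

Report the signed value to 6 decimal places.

√[6·1!4!1!/7! · 0!5!1!1!0!5!] = √(2880/7)
  +(−1)^1/∏(1,0,4,0,0,1)! = -1/24  (running -1/24)
⟨..|..⟩ = √(2880/7)·(-1/24) = -0.845154

−√(5/7) ≈ -0.845154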